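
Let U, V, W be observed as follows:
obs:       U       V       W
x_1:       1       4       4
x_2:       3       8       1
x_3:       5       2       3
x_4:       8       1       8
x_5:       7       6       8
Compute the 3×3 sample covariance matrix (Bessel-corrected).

Step 1 — column means:
  mean(U) = (1 + 3 + 5 + 8 + 7) / 5 = 24/5 = 4.8
  mean(V) = (4 + 8 + 2 + 1 + 6) / 5 = 21/5 = 4.2
  mean(W) = (4 + 1 + 3 + 8 + 8) / 5 = 24/5 = 4.8

Step 2 — sample covariance S[i,j] = (1/(n-1)) · Σ_k (x_{k,i} - mean_i) · (x_{k,j} - mean_j), with n-1 = 4.
  S[U,U] = ((-3.8)·(-3.8) + (-1.8)·(-1.8) + (0.2)·(0.2) + (3.2)·(3.2) + (2.2)·(2.2)) / 4 = 32.8/4 = 8.2
  S[U,V] = ((-3.8)·(-0.2) + (-1.8)·(3.8) + (0.2)·(-2.2) + (3.2)·(-3.2) + (2.2)·(1.8)) / 4 = -12.8/4 = -3.2
  S[U,W] = ((-3.8)·(-0.8) + (-1.8)·(-3.8) + (0.2)·(-1.8) + (3.2)·(3.2) + (2.2)·(3.2)) / 4 = 26.8/4 = 6.7
  S[V,V] = ((-0.2)·(-0.2) + (3.8)·(3.8) + (-2.2)·(-2.2) + (-3.2)·(-3.2) + (1.8)·(1.8)) / 4 = 32.8/4 = 8.2
  S[V,W] = ((-0.2)·(-0.8) + (3.8)·(-3.8) + (-2.2)·(-1.8) + (-3.2)·(3.2) + (1.8)·(3.2)) / 4 = -14.8/4 = -3.7
  S[W,W] = ((-0.8)·(-0.8) + (-3.8)·(-3.8) + (-1.8)·(-1.8) + (3.2)·(3.2) + (3.2)·(3.2)) / 4 = 38.8/4 = 9.7

S is symmetric (S[j,i] = S[i,j]). Assembling:

S = [[8.2, -3.2, 6.7],
 [-3.2, 8.2, -3.7],
 [6.7, -3.7, 9.7]]


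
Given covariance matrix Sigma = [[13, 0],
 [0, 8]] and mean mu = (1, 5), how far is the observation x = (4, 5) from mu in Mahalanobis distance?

Step 1 — centre the observation: (x - mu) = (3, 0).

Step 2 — invert Sigma. det(Sigma) = 13·8 - (0)² = 104.
  Sigma^{-1} = (1/det) · [[d, -b], [-b, a]] = [[0.0769, 0],
 [0, 0.125]].

Step 3 — form the quadratic (x - mu)^T · Sigma^{-1} · (x - mu):
  Sigma^{-1} · (x - mu) = (0.2308, 0).
  (x - mu)^T · [Sigma^{-1} · (x - mu)] = (3)·(0.2308) + (0)·(0) = 0.6923.

Step 4 — take square root: d = √(0.6923) ≈ 0.8321.

d(x, mu) = √(0.6923) ≈ 0.8321


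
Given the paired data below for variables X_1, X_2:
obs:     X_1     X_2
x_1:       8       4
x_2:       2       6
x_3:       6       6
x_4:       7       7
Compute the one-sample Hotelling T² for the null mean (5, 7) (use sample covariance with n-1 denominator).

Step 1 — sample mean vector:
  mean(X_1) = (8 + 2 + 6 + 7) / 4 = 23/4 = 5.75
  mean(X_2) = (4 + 6 + 6 + 7) / 4 = 23/4 = 5.75
  x̄ = (5.75, 5.75),  deviation x̄ - mu_0 = (5.75, 5.75) - (5, 7) = (0.75, -1.25).

Step 2 — sample covariance matrix, S[i,j] = (1/(n-1)) · Σ_k (x_{k,i} - mean_i) · (x_{k,j} - mean_j), divisor n-1 = 3:
  S[X_1,X_1] = ((2.25)·(2.25) + (-3.75)·(-3.75) + (0.25)·(0.25) + (1.25)·(1.25)) / 3 = 20.75/3 = 6.9167
  S[X_1,X_2] = ((2.25)·(-1.75) + (-3.75)·(0.25) + (0.25)·(0.25) + (1.25)·(1.25)) / 3 = -3.25/3 = -1.0833
  S[X_2,X_2] = ((-1.75)·(-1.75) + (0.25)·(0.25) + (0.25)·(0.25) + (1.25)·(1.25)) / 3 = 4.75/3 = 1.5833
  S = [[6.9167, -1.0833],
 [-1.0833, 1.5833]].

Step 3 — invert S. det(S) = 6.9167·1.5833 - (-1.0833)² = 9.7778.
  S^{-1} = (1/det) · [[d, -b], [-b, a]] = [[0.1619, 0.1108],
 [0.1108, 0.7074]].

Step 4 — quadratic form (x̄ - mu_0)^T · S^{-1} · (x̄ - mu_0):
  S^{-1} · (x̄ - mu_0) = (-0.017, -0.8011),
  (x̄ - mu_0)^T · [...] = (0.75)·(-0.017) + (-1.25)·(-0.8011) = 0.9886.

Step 5 — scale by n: T² = 4 · 0.9886 = 3.9545.

T² ≈ 3.9545


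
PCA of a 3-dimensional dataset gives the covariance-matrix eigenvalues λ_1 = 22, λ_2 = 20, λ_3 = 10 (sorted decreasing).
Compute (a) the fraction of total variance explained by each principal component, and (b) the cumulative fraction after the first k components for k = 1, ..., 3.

Step 1 — total variance = trace(Sigma) = Σ λ_i = 22 + 20 + 10 = 52.

Step 2 — fraction explained by component i = λ_i / Σ λ:
  PC1: 22/52 = 0.4231
  PC2: 20/52 = 0.3846
  PC3: 10/52 = 0.1923

Step 3 — cumulative fraction after k components = (λ_1 + ... + λ_k) / Σ λ:
  k = 1: 22/52 = 0.4231
  k = 2: (22 + 20)/52 = 42/52 = 0.8077
  k = 3: (22 + 20 + 10)/52 = 52/52 = 1

Summary (fraction, with percent):

explained: PC1 0.4231 (42.31%), PC2 0.3846 (38.46%), PC3 0.1923 (19.23%);  cumulative: 0.4231, 0.8077, 1


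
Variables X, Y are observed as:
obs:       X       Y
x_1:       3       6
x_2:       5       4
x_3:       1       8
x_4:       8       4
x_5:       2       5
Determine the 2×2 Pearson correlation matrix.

Step 1 — column means:
  mean(X) = (3 + 5 + 1 + 8 + 2) / 5 = 19/5 = 3.8
  mean(Y) = (6 + 4 + 8 + 4 + 5) / 5 = 27/5 = 5.4

Step 2 — sample variances and covariances s[i,j] = (1/(n-1)) · Σ_k (x_{k,i} - mean_i) · (x_{k,j} - mean_j), with n-1 = 4:
  s[X,X] = ((-0.8)·(-0.8) + (1.2)·(1.2) + (-2.8)·(-2.8) + (4.2)·(4.2) + (-1.8)·(-1.8)) / 4 = 30.8/4 = 7.7
  s[X,Y] = ((-0.8)·(0.6) + (1.2)·(-1.4) + (-2.8)·(2.6) + (4.2)·(-1.4) + (-1.8)·(-0.4)) / 4 = -14.6/4 = -3.65
  s[Y,Y] = ((0.6)·(0.6) + (-1.4)·(-1.4) + (2.6)·(2.6) + (-1.4)·(-1.4) + (-0.4)·(-0.4)) / 4 = 11.2/4 = 2.8
  Sample standard deviations s_i = √(s[i,i]):
  s(X) = √(7.7) = 2.7749
  s(Y) = √(2.8) = 1.6733

Step 3 — r_{ij} = s_{ij} / (s_i · s_j):
  r[X,X] = 1 (diagonal).
  r[X,Y] = -3.65 / (2.7749 · 1.6733) = -3.65 / 4.6433 = -0.7861
  r[Y,Y] = 1 (diagonal).

R is symmetric with unit diagonal. Assembling:

R = [[1, -0.7861],
 [-0.7861, 1]]


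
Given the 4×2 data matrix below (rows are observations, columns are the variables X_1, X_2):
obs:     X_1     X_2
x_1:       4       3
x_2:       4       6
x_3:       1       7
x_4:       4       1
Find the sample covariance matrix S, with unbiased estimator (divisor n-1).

Step 1 — column means:
  mean(X_1) = (4 + 4 + 1 + 4) / 4 = 13/4 = 3.25
  mean(X_2) = (3 + 6 + 7 + 1) / 4 = 17/4 = 4.25

Step 2 — sample covariance S[i,j] = (1/(n-1)) · Σ_k (x_{k,i} - mean_i) · (x_{k,j} - mean_j), with n-1 = 3.
  S[X_1,X_1] = ((0.75)·(0.75) + (0.75)·(0.75) + (-2.25)·(-2.25) + (0.75)·(0.75)) / 3 = 6.75/3 = 2.25
  S[X_1,X_2] = ((0.75)·(-1.25) + (0.75)·(1.75) + (-2.25)·(2.75) + (0.75)·(-3.25)) / 3 = -8.25/3 = -2.75
  S[X_2,X_2] = ((-1.25)·(-1.25) + (1.75)·(1.75) + (2.75)·(2.75) + (-3.25)·(-3.25)) / 3 = 22.75/3 = 7.5833

S is symmetric (S[j,i] = S[i,j]). Assembling:

S = [[2.25, -2.75],
 [-2.75, 7.5833]]


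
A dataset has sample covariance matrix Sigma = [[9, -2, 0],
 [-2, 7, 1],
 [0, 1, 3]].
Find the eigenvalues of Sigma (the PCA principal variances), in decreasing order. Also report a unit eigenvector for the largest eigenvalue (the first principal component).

Step 1 — characteristic polynomial p(λ) = det(λI - Sigma) = λ³ - tr·λ² + c_1·λ - det, where tr = trace, c_1 = sum of the principal 2×2 minors, det = det(Sigma):
  tr = 9 + 7 + 3 = 19,
  c_1 = (9·7 - (-2)²) + (9·3 - (0)²) + (7·3 - (1)²) = 59 + 27 + 20 = 106,
  det = 9·(7·3 - (1)²) - (-2)·((-2)·3 - (1)·(0)) + (0)·((-2)·(1) - 7·(0)) = 9·(20) - (-2)·(-6) + (0)·(-2) = 168.
  So p(λ) = λ³ - 19λ² + 106λ - 168.
Step 2 — look for an integer root (rational root theorem: any rational root is an integer divisor of 168). Testing λ = 6:
  p(6) = 216 - 684 + 636 - 168 = 0  ✓
  Dividing out (λ - 6): p(λ) = (λ - 6)(λ² - 13λ + 28).
Step 3 — remaining eigenvalues from the quadratic λ² - 13λ + 28 = 0:
  Δ = 13² - 4·28 = 169 - 112 = 57,  λ = (13 ± √57)/2 = (13 ± 7.5498)/2 ≈ 10.2749 or 2.7251.
  Sorted: λ_1 = 10.2749,  λ_2 = 6,  λ_3 = 2.7251  (check: sum = 19 = tr ✓).

Step 4 — unit eigenvector for λ_1 ≈ 10.2749: v spans the null space of (Sigma - λ_1 I), whose rows are
  r_1 = (-1.2749, -2, 0),  r_2 = (-2, -3.2749, 1),  r_3 = (0, 1, -7.2749).
  v is orthogonal to every row, so take v ∝ r_2 × r_3 = ((-3.2749)·(-7.2749) - (1)·(1), (1)·(0) - (-2)·(-7.2749), (-2)·(1) - (-3.2749)·(0)) ≈ (22.8248, -14.5498, -2).
  Let u = (22.8248, -14.5498, -2).
  ||u|| = √((22.8248)² + (-14.5498)² + (-2)²) = √(736.667) ≈ 27.1416,  v_1 = u/||u|| ≈ (0.841, -0.5361, -0.0737) (||v_1|| = 1).

λ_1 = 10.2749,  λ_2 = 6,  λ_3 = 2.7251;  v_1 ≈ (0.841, -0.5361, -0.0737)


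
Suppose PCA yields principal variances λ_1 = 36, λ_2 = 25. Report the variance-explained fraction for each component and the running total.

Step 1 — total variance = trace(Sigma) = Σ λ_i = 36 + 25 = 61.

Step 2 — fraction explained by component i = λ_i / Σ λ:
  PC1: 36/61 = 0.5902
  PC2: 25/61 = 0.4098

Step 3 — cumulative fraction after k components = (λ_1 + ... + λ_k) / Σ λ:
  k = 1: 36/61 = 0.5902
  k = 2: (36 + 25)/61 = 61/61 = 1

Summary (fraction, with percent):

explained: PC1 0.5902 (59.02%), PC2 0.4098 (40.98%);  cumulative: 0.5902, 1


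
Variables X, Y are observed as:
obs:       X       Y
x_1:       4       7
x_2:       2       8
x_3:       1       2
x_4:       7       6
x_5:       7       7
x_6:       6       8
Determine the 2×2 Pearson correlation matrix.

Step 1 — column means:
  mean(X) = (4 + 2 + 1 + 7 + 7 + 6) / 6 = 27/6 = 4.5
  mean(Y) = (7 + 8 + 2 + 6 + 7 + 8) / 6 = 38/6 = 6.3333

Step 2 — sample variances and covariances s[i,j] = (1/(n-1)) · Σ_k (x_{k,i} - mean_i) · (x_{k,j} - mean_j), with n-1 = 5:
  s[X,X] = ((-0.5)·(-0.5) + (-2.5)·(-2.5) + (-3.5)·(-3.5) + (2.5)·(2.5) + (2.5)·(2.5) + (1.5)·(1.5)) / 5 = 33.5/5 = 6.7
  s[X,Y] = ((-0.5)·(0.6667) + (-2.5)·(1.6667) + (-3.5)·(-4.3333) + (2.5)·(-0.3333) + (2.5)·(0.6667) + (1.5)·(1.6667)) / 5 = 14/5 = 2.8
  s[Y,Y] = ((0.6667)·(0.6667) + (1.6667)·(1.6667) + (-4.3333)·(-4.3333) + (-0.3333)·(-0.3333) + (0.6667)·(0.6667) + (1.6667)·(1.6667)) / 5 = 25.3333/5 = 5.0667
  Sample standard deviations s_i = √(s[i,i]):
  s(X) = √(6.7) = 2.5884
  s(Y) = √(5.0667) = 2.2509

Step 3 — r_{ij} = s_{ij} / (s_i · s_j):
  r[X,X] = 1 (diagonal).
  r[X,Y] = 2.8 / (2.5884 · 2.2509) = 2.8 / 5.8264 = 0.4806
  r[Y,Y] = 1 (diagonal).

R is symmetric with unit diagonal. Assembling:

R = [[1, 0.4806],
 [0.4806, 1]]


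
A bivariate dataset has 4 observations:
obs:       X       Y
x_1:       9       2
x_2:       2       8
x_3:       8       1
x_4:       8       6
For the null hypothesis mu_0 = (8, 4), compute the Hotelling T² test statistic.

Step 1 — sample mean vector:
  mean(X) = (9 + 2 + 8 + 8) / 4 = 27/4 = 6.75
  mean(Y) = (2 + 8 + 1 + 6) / 4 = 17/4 = 4.25
  x̄ = (6.75, 4.25),  deviation x̄ - mu_0 = (6.75, 4.25) - (8, 4) = (-1.25, 0.25).

Step 2 — sample covariance matrix, S[i,j] = (1/(n-1)) · Σ_k (x_{k,i} - mean_i) · (x_{k,j} - mean_j), divisor n-1 = 3:
  S[X,X] = ((2.25)·(2.25) + (-4.75)·(-4.75) + (1.25)·(1.25) + (1.25)·(1.25)) / 3 = 30.75/3 = 10.25
  S[X,Y] = ((2.25)·(-2.25) + (-4.75)·(3.75) + (1.25)·(-3.25) + (1.25)·(1.75)) / 3 = -24.75/3 = -8.25
  S[Y,Y] = ((-2.25)·(-2.25) + (3.75)·(3.75) + (-3.25)·(-3.25) + (1.75)·(1.75)) / 3 = 32.75/3 = 10.9167
  S = [[10.25, -8.25],
 [-8.25, 10.9167]].

Step 3 — invert S. det(S) = 10.25·10.9167 - (-8.25)² = 43.8333.
  S^{-1} = (1/det) · [[d, -b], [-b, a]] = [[0.249, 0.1882],
 [0.1882, 0.2338]].

Step 4 — quadratic form (x̄ - mu_0)^T · S^{-1} · (x̄ - mu_0):
  S^{-1} · (x̄ - mu_0) = (-0.2643, -0.1768),
  (x̄ - mu_0)^T · [...] = (-1.25)·(-0.2643) + (0.25)·(-0.1768) = 0.2861.

Step 5 — scale by n: T² = 4 · 0.2861 = 1.1445.

T² ≈ 1.1445


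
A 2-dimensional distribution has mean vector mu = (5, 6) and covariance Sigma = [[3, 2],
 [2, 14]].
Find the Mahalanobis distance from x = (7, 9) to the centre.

Step 1 — centre the observation: (x - mu) = (2, 3).

Step 2 — invert Sigma. det(Sigma) = 3·14 - (2)² = 38.
  Sigma^{-1} = (1/det) · [[d, -b], [-b, a]] = [[0.3684, -0.0526],
 [-0.0526, 0.0789]].

Step 3 — form the quadratic (x - mu)^T · Sigma^{-1} · (x - mu):
  Sigma^{-1} · (x - mu) = (0.5789, 0.1316).
  (x - mu)^T · [Sigma^{-1} · (x - mu)] = (2)·(0.5789) + (3)·(0.1316) = 1.5526.

Step 4 — take square root: d = √(1.5526) ≈ 1.246.

d(x, mu) = √(1.5526) ≈ 1.246


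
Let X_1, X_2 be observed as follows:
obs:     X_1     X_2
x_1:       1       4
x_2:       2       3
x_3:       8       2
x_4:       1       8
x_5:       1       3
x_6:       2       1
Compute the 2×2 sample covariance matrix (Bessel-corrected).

Step 1 — column means:
  mean(X_1) = (1 + 2 + 8 + 1 + 1 + 2) / 6 = 15/6 = 2.5
  mean(X_2) = (4 + 3 + 2 + 8 + 3 + 1) / 6 = 21/6 = 3.5

Step 2 — sample covariance S[i,j] = (1/(n-1)) · Σ_k (x_{k,i} - mean_i) · (x_{k,j} - mean_j), with n-1 = 5.
  S[X_1,X_1] = ((-1.5)·(-1.5) + (-0.5)·(-0.5) + (5.5)·(5.5) + (-1.5)·(-1.5) + (-1.5)·(-1.5) + (-0.5)·(-0.5)) / 5 = 37.5/5 = 7.5
  S[X_1,X_2] = ((-1.5)·(0.5) + (-0.5)·(-0.5) + (5.5)·(-1.5) + (-1.5)·(4.5) + (-1.5)·(-0.5) + (-0.5)·(-2.5)) / 5 = -13.5/5 = -2.7
  S[X_2,X_2] = ((0.5)·(0.5) + (-0.5)·(-0.5) + (-1.5)·(-1.5) + (4.5)·(4.5) + (-0.5)·(-0.5) + (-2.5)·(-2.5)) / 5 = 29.5/5 = 5.9

S is symmetric (S[j,i] = S[i,j]). Assembling:

S = [[7.5, -2.7],
 [-2.7, 5.9]]


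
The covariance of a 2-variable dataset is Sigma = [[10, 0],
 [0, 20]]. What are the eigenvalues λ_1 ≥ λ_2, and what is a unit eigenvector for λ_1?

Step 1 — characteristic polynomial of 2×2 Sigma:
  det(Sigma - λI) = λ² - trace · λ + det = 0.
  trace = 10 + 20 = 30, det = 10·20 - (0)² = 200.
Step 2 — discriminant:
  Δ = trace² - 4·det = 900 - 800 = 100.
Step 3 — eigenvalues:
  λ = (trace ± √Δ)/2 = (30 ± 10)/2,
  λ_1 = 20,  λ_2 = 10.

Step 4 — unit eigenvector for λ_1: Sigma is diagonal, so its eigenvectors are the coordinate axes. λ_1 = 20 is the diagonal entry on the second coordinate axis, hence
  v_1 = (0, 1) (||v_1|| = 1).

λ_1 = 20,  λ_2 = 10;  v_1 ≈ (0, 1)


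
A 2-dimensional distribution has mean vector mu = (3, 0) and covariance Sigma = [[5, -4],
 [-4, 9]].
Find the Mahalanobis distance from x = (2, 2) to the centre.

Step 1 — centre the observation: (x - mu) = (-1, 2).

Step 2 — invert Sigma. det(Sigma) = 5·9 - (-4)² = 29.
  Sigma^{-1} = (1/det) · [[d, -b], [-b, a]] = [[0.3103, 0.1379],
 [0.1379, 0.1724]].

Step 3 — form the quadratic (x - mu)^T · Sigma^{-1} · (x - mu):
  Sigma^{-1} · (x - mu) = (-0.0345, 0.2069).
  (x - mu)^T · [Sigma^{-1} · (x - mu)] = (-1)·(-0.0345) + (2)·(0.2069) = 0.4483.

Step 4 — take square root: d = √(0.4483) ≈ 0.6695.

d(x, mu) = √(0.4483) ≈ 0.6695


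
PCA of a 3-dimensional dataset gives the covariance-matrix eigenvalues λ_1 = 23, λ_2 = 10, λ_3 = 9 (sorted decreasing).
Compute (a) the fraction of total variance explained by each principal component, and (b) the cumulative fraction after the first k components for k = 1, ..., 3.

Step 1 — total variance = trace(Sigma) = Σ λ_i = 23 + 10 + 9 = 42.

Step 2 — fraction explained by component i = λ_i / Σ λ:
  PC1: 23/42 = 0.5476
  PC2: 10/42 = 0.2381
  PC3: 9/42 = 0.2143

Step 3 — cumulative fraction after k components = (λ_1 + ... + λ_k) / Σ λ:
  k = 1: 23/42 = 0.5476
  k = 2: (23 + 10)/42 = 33/42 = 0.7857
  k = 3: (23 + 10 + 9)/42 = 42/42 = 1

Summary (fraction, with percent):

explained: PC1 0.5476 (54.76%), PC2 0.2381 (23.81%), PC3 0.2143 (21.43%);  cumulative: 0.5476, 0.7857, 1


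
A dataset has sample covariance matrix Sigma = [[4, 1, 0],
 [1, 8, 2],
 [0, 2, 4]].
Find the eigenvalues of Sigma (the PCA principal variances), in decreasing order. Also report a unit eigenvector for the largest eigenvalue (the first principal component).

Step 1 — characteristic polynomial p(λ) = det(λI - Sigma) = λ³ - tr·λ² + c_1·λ - det, where tr = trace, c_1 = sum of the principal 2×2 minors, det = det(Sigma):
  tr = 4 + 8 + 4 = 16,
  c_1 = (4·8 - (1)²) + (4·4 - (0)²) + (8·4 - (2)²) = 31 + 16 + 28 = 75,
  det = 4·(8·4 - (2)²) - (1)·((1)·4 - (2)·(0)) + (0)·((1)·(2) - 8·(0)) = 4·(28) - (1)·(4) + (0)·(2) = 108.
  So p(λ) = λ³ - 16λ² + 75λ - 108.
Step 2 — look for an integer root (rational root theorem: any rational root is an integer divisor of 108). Testing λ = 3:
  p(3) = 27 - 144 + 225 - 108 = 0  ✓
  Dividing out (λ - 3): p(λ) = (λ - 3)(λ² - 13λ + 36).
Step 3 — remaining eigenvalues from the quadratic λ² - 13λ + 36 = 0:
  Δ = 13² - 4·36 = 169 - 144 = 25,  λ = (13 ± √25)/2 = (13 ± 5)/2 = 9 or 4.
  Sorted: λ_1 = 9,  λ_2 = 4,  λ_3 = 3  (check: sum = 16 = tr ✓).

Step 4 — unit eigenvector for λ_1 = 9: v spans the null space of (Sigma - λ_1 I), whose rows are
  r_1 = (-5, 1, 0),  r_2 = (1, -1, 2),  r_3 = (0, 2, -5).
  v is orthogonal to every row, so take v ∝ r_1 × r_2 = ((1)·(2) - (0)·(-1), (0)·(1) - (-5)·(2), (-5)·(-1) - (1)·(1)) = (2, 10, 4).
  Rescale (divide by 2): u = (1, 5, 2).
  ||u|| = √((1)² + (5)² + (2)²) = √(30) ≈ 5.4772,  v_1 = u/||u|| ≈ (0.1826, 0.9129, 0.3651) (||v_1|| = 1).

λ_1 = 9,  λ_2 = 4,  λ_3 = 3;  v_1 ≈ (0.1826, 0.9129, 0.3651)


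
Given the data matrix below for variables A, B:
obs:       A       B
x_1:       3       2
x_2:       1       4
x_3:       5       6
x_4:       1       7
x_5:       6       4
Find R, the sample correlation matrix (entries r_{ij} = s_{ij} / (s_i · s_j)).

Step 1 — column means:
  mean(A) = (3 + 1 + 5 + 1 + 6) / 5 = 16/5 = 3.2
  mean(B) = (2 + 4 + 6 + 7 + 4) / 5 = 23/5 = 4.6

Step 2 — sample variances and covariances s[i,j] = (1/(n-1)) · Σ_k (x_{k,i} - mean_i) · (x_{k,j} - mean_j), with n-1 = 4:
  s[A,A] = ((-0.2)·(-0.2) + (-2.2)·(-2.2) + (1.8)·(1.8) + (-2.2)·(-2.2) + (2.8)·(2.8)) / 4 = 20.8/4 = 5.2
  s[A,B] = ((-0.2)·(-2.6) + (-2.2)·(-0.6) + (1.8)·(1.4) + (-2.2)·(2.4) + (2.8)·(-0.6)) / 4 = -2.6/4 = -0.65
  s[B,B] = ((-2.6)·(-2.6) + (-0.6)·(-0.6) + (1.4)·(1.4) + (2.4)·(2.4) + (-0.6)·(-0.6)) / 4 = 15.2/4 = 3.8
  Sample standard deviations s_i = √(s[i,i]):
  s(A) = √(5.2) = 2.2804
  s(B) = √(3.8) = 1.9494

Step 3 — r_{ij} = s_{ij} / (s_i · s_j):
  r[A,A] = 1 (diagonal).
  r[A,B] = -0.65 / (2.2804 · 1.9494) = -0.65 / 4.4452 = -0.1462
  r[B,B] = 1 (diagonal).

R is symmetric with unit diagonal. Assembling:

R = [[1, -0.1462],
 [-0.1462, 1]]


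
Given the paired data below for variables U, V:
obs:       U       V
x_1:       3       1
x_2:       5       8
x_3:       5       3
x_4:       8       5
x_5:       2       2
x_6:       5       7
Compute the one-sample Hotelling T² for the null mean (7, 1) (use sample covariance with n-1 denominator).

Step 1 — sample mean vector:
  mean(U) = (3 + 5 + 5 + 8 + 2 + 5) / 6 = 28/6 = 4.6667
  mean(V) = (1 + 8 + 3 + 5 + 2 + 7) / 6 = 26/6 = 4.3333
  x̄ = (4.6667, 4.3333),  deviation x̄ - mu_0 = (4.6667, 4.3333) - (7, 1) = (-2.3333, 3.3333).

Step 2 — sample covariance matrix, S[i,j] = (1/(n-1)) · Σ_k (x_{k,i} - mean_i) · (x_{k,j} - mean_j), divisor n-1 = 5:
  S[U,U] = ((-1.6667)·(-1.6667) + (0.3333)·(0.3333) + (0.3333)·(0.3333) + (3.3333)·(3.3333) + (-2.6667)·(-2.6667) + (0.3333)·(0.3333)) / 5 = 21.3333/5 = 4.2667
  S[U,V] = ((-1.6667)·(-3.3333) + (0.3333)·(3.6667) + (0.3333)·(-1.3333) + (3.3333)·(0.6667) + (-2.6667)·(-2.3333) + (0.3333)·(2.6667)) / 5 = 15.6667/5 = 3.1333
  S[V,V] = ((-3.3333)·(-3.3333) + (3.6667)·(3.6667) + (-1.3333)·(-1.3333) + (0.6667)·(0.6667) + (-2.3333)·(-2.3333) + (2.6667)·(2.6667)) / 5 = 39.3333/5 = 7.8667
  S = [[4.2667, 3.1333],
 [3.1333, 7.8667]].

Step 3 — invert S. det(S) = 4.2667·7.8667 - (3.1333)² = 23.7467.
  S^{-1} = (1/det) · [[d, -b], [-b, a]] = [[0.3313, -0.1319],
 [-0.1319, 0.1797]].

Step 4 — quadratic form (x̄ - mu_0)^T · S^{-1} · (x̄ - mu_0):
  S^{-1} · (x̄ - mu_0) = (-1.2128, 0.9068),
  (x̄ - mu_0)^T · [...] = (-2.3333)·(-1.2128) + (3.3333)·(0.9068) = 5.8525.

Step 5 — scale by n: T² = 6 · 5.8525 = 35.1151.

T² ≈ 35.1151


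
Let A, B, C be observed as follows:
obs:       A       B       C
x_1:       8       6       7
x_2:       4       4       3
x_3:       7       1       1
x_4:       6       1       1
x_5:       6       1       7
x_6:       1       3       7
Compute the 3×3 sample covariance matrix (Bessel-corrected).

Step 1 — column means:
  mean(A) = (8 + 4 + 7 + 6 + 6 + 1) / 6 = 32/6 = 5.3333
  mean(B) = (6 + 4 + 1 + 1 + 1 + 3) / 6 = 16/6 = 2.6667
  mean(C) = (7 + 3 + 1 + 1 + 7 + 7) / 6 = 26/6 = 4.3333

Step 2 — sample covariance S[i,j] = (1/(n-1)) · Σ_k (x_{k,i} - mean_i) · (x_{k,j} - mean_j), with n-1 = 5.
  S[A,A] = ((2.6667)·(2.6667) + (-1.3333)·(-1.3333) + (1.6667)·(1.6667) + (0.6667)·(0.6667) + (0.6667)·(0.6667) + (-4.3333)·(-4.3333)) / 5 = 31.3333/5 = 6.2667
  S[A,B] = ((2.6667)·(3.3333) + (-1.3333)·(1.3333) + (1.6667)·(-1.6667) + (0.6667)·(-1.6667) + (0.6667)·(-1.6667) + (-4.3333)·(0.3333)) / 5 = 0.6667/5 = 0.1333
  S[A,C] = ((2.6667)·(2.6667) + (-1.3333)·(-1.3333) + (1.6667)·(-3.3333) + (0.6667)·(-3.3333) + (0.6667)·(2.6667) + (-4.3333)·(2.6667)) / 5 = -8.6667/5 = -1.7333
  S[B,B] = ((3.3333)·(3.3333) + (1.3333)·(1.3333) + (-1.6667)·(-1.6667) + (-1.6667)·(-1.6667) + (-1.6667)·(-1.6667) + (0.3333)·(0.3333)) / 5 = 21.3333/5 = 4.2667
  S[B,C] = ((3.3333)·(2.6667) + (1.3333)·(-1.3333) + (-1.6667)·(-3.3333) + (-1.6667)·(-3.3333) + (-1.6667)·(2.6667) + (0.3333)·(2.6667)) / 5 = 14.6667/5 = 2.9333
  S[C,C] = ((2.6667)·(2.6667) + (-1.3333)·(-1.3333) + (-3.3333)·(-3.3333) + (-3.3333)·(-3.3333) + (2.6667)·(2.6667) + (2.6667)·(2.6667)) / 5 = 45.3333/5 = 9.0667

S is symmetric (S[j,i] = S[i,j]). Assembling:

S = [[6.2667, 0.1333, -1.7333],
 [0.1333, 4.2667, 2.9333],
 [-1.7333, 2.9333, 9.0667]]


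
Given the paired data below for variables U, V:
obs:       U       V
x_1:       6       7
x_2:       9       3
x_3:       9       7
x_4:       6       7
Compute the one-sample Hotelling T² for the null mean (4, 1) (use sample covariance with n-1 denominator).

Step 1 — sample mean vector:
  mean(U) = (6 + 9 + 9 + 6) / 4 = 30/4 = 7.5
  mean(V) = (7 + 3 + 7 + 7) / 4 = 24/4 = 6
  x̄ = (7.5, 6),  deviation x̄ - mu_0 = (7.5, 6) - (4, 1) = (3.5, 5).

Step 2 — sample covariance matrix, S[i,j] = (1/(n-1)) · Σ_k (x_{k,i} - mean_i) · (x_{k,j} - mean_j), divisor n-1 = 3:
  S[U,U] = ((-1.5)·(-1.5) + (1.5)·(1.5) + (1.5)·(1.5) + (-1.5)·(-1.5)) / 3 = 9/3 = 3
  S[U,V] = ((-1.5)·(1) + (1.5)·(-3) + (1.5)·(1) + (-1.5)·(1)) / 3 = -6/3 = -2
  S[V,V] = ((1)·(1) + (-3)·(-3) + (1)·(1) + (1)·(1)) / 3 = 12/3 = 4
  S = [[3, -2],
 [-2, 4]].

Step 3 — invert S. det(S) = 3·4 - (-2)² = 8.
  S^{-1} = (1/det) · [[d, -b], [-b, a]] = [[0.5, 0.25],
 [0.25, 0.375]].

Step 4 — quadratic form (x̄ - mu_0)^T · S^{-1} · (x̄ - mu_0):
  S^{-1} · (x̄ - mu_0) = (3, 2.75),
  (x̄ - mu_0)^T · [...] = (3.5)·(3) + (5)·(2.75) = 24.25.

Step 5 — scale by n: T² = 4 · 24.25 = 97.

T² ≈ 97


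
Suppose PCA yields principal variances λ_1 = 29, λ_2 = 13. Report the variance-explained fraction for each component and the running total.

Step 1 — total variance = trace(Sigma) = Σ λ_i = 29 + 13 = 42.

Step 2 — fraction explained by component i = λ_i / Σ λ:
  PC1: 29/42 = 0.6905
  PC2: 13/42 = 0.3095

Step 3 — cumulative fraction after k components = (λ_1 + ... + λ_k) / Σ λ:
  k = 1: 29/42 = 0.6905
  k = 2: (29 + 13)/42 = 42/42 = 1

Summary (fraction, with percent):

explained: PC1 0.6905 (69.05%), PC2 0.3095 (30.95%);  cumulative: 0.6905, 1


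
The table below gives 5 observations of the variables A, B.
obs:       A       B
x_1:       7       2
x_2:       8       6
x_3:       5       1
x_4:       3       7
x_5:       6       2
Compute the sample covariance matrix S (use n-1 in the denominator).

Step 1 — column means:
  mean(A) = (7 + 8 + 5 + 3 + 6) / 5 = 29/5 = 5.8
  mean(B) = (2 + 6 + 1 + 7 + 2) / 5 = 18/5 = 3.6

Step 2 — sample covariance S[i,j] = (1/(n-1)) · Σ_k (x_{k,i} - mean_i) · (x_{k,j} - mean_j), with n-1 = 4.
  S[A,A] = ((1.2)·(1.2) + (2.2)·(2.2) + (-0.8)·(-0.8) + (-2.8)·(-2.8) + (0.2)·(0.2)) / 4 = 14.8/4 = 3.7
  S[A,B] = ((1.2)·(-1.6) + (2.2)·(2.4) + (-0.8)·(-2.6) + (-2.8)·(3.4) + (0.2)·(-1.6)) / 4 = -4.4/4 = -1.1
  S[B,B] = ((-1.6)·(-1.6) + (2.4)·(2.4) + (-2.6)·(-2.6) + (3.4)·(3.4) + (-1.6)·(-1.6)) / 4 = 29.2/4 = 7.3

S is symmetric (S[j,i] = S[i,j]). Assembling:

S = [[3.7, -1.1],
 [-1.1, 7.3]]


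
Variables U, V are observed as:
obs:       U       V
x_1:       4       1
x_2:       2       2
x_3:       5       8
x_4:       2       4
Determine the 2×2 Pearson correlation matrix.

Step 1 — column means:
  mean(U) = (4 + 2 + 5 + 2) / 4 = 13/4 = 3.25
  mean(V) = (1 + 2 + 8 + 4) / 4 = 15/4 = 3.75

Step 2 — sample variances and covariances s[i,j] = (1/(n-1)) · Σ_k (x_{k,i} - mean_i) · (x_{k,j} - mean_j), with n-1 = 3:
  s[U,U] = ((0.75)·(0.75) + (-1.25)·(-1.25) + (1.75)·(1.75) + (-1.25)·(-1.25)) / 3 = 6.75/3 = 2.25
  s[U,V] = ((0.75)·(-2.75) + (-1.25)·(-1.75) + (1.75)·(4.25) + (-1.25)·(0.25)) / 3 = 7.25/3 = 2.4167
  s[V,V] = ((-2.75)·(-2.75) + (-1.75)·(-1.75) + (4.25)·(4.25) + (0.25)·(0.25)) / 3 = 28.75/3 = 9.5833
  Sample standard deviations s_i = √(s[i,i]):
  s(U) = √(2.25) = 1.5
  s(V) = √(9.5833) = 3.0957

Step 3 — r_{ij} = s_{ij} / (s_i · s_j):
  r[U,U] = 1 (diagonal).
  r[U,V] = 2.4167 / (1.5 · 3.0957) = 2.4167 / 4.6435 = 0.5204
  r[V,V] = 1 (diagonal).

R is symmetric with unit diagonal. Assembling:

R = [[1, 0.5204],
 [0.5204, 1]]


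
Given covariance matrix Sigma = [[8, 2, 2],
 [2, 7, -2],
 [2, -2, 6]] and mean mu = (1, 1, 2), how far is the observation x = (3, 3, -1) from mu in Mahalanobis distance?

Step 1 — centre the observation: (x - mu) = (2, 2, -3).

Step 2 — invert Sigma (cofactor / det for 3×3, or solve directly):
  Sigma^{-1} = [[0.161, -0.0678, -0.0763],
 [-0.0678, 0.1864, 0.0847],
 [-0.0763, 0.0847, 0.2203]].

Step 3 — form the quadratic (x - mu)^T · Sigma^{-1} · (x - mu):
  Sigma^{-1} · (x - mu) = (0.4153, -0.0169, -0.6441).
  (x - mu)^T · [Sigma^{-1} · (x - mu)] = (2)·(0.4153) + (2)·(-0.0169) + (-3)·(-0.6441) = 2.7288.

Step 4 — take square root: d = √(2.7288) ≈ 1.6519.

d(x, mu) = √(2.7288) ≈ 1.6519


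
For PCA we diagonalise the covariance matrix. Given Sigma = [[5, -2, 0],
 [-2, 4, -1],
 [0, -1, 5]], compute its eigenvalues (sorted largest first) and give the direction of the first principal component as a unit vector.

Step 1 — characteristic polynomial p(λ) = det(λI - Sigma) = λ³ - tr·λ² + c_1·λ - det, where tr = trace, c_1 = sum of the principal 2×2 minors, det = det(Sigma):
  tr = 5 + 4 + 5 = 14,
  c_1 = (5·4 - (-2)²) + (5·5 - (0)²) + (4·5 - (-1)²) = 16 + 25 + 19 = 60,
  det = 5·(4·5 - (-1)²) - (-2)·((-2)·5 - (-1)·(0)) + (0)·((-2)·(-1) - 4·(0)) = 5·(19) - (-2)·(-10) + (0)·(2) = 75.
  So p(λ) = λ³ - 14λ² + 60λ - 75.
Step 2 — look for an integer root (rational root theorem: any rational root is an integer divisor of 75). Testing λ = 5:
  p(5) = 125 - 350 + 300 - 75 = 0  ✓
  Dividing out (λ - 5): p(λ) = (λ - 5)(λ² - 9λ + 15).
Step 3 — remaining eigenvalues from the quadratic λ² - 9λ + 15 = 0:
  Δ = 9² - 4·15 = 81 - 60 = 21,  λ = (9 ± √21)/2 = (9 ± 4.5826)/2 ≈ 6.7913 or 2.2087.
  Sorted: λ_1 = 6.7913,  λ_2 = 5,  λ_3 = 2.2087  (check: sum = 14 = tr ✓).

Step 4 — unit eigenvector for λ_1 ≈ 6.7913: v spans the null space of (Sigma - λ_1 I), whose rows are
  r_1 = (-1.7913, -2, 0),  r_2 = (-2, -2.7913, -1),  r_3 = (0, -1, -1.7913).
  v is orthogonal to every row, so take v ∝ r_1 × r_2 = ((-2)·(-1) - (0)·(-2.7913), (0)·(-2) - (-1.7913)·(-1), (-1.7913)·(-2.7913) - (-2)·(-2)) ≈ (2, -1.7913, 1).
  Let u = (2, -1.7913, 1).
  ||u|| = √((2)² + (-1.7913)² + (1)²) = √(8.2087) ≈ 2.8651,  v_1 = u/||u|| ≈ (0.6981, -0.6252, 0.349) (||v_1|| = 1).

λ_1 = 6.7913,  λ_2 = 5,  λ_3 = 2.2087;  v_1 ≈ (0.6981, -0.6252, 0.349)


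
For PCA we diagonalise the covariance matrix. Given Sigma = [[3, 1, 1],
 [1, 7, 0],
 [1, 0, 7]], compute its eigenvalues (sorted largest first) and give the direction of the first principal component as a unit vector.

Step 1 — characteristic polynomial p(λ) = det(λI - Sigma) = λ³ - tr·λ² + c_1·λ - det, where tr = trace, c_1 = sum of the principal 2×2 minors, det = det(Sigma):
  tr = 3 + 7 + 7 = 17,
  c_1 = (3·7 - (1)²) + (3·7 - (1)²) + (7·7 - (0)²) = 20 + 20 + 49 = 89,
  det = 3·(7·7 - (0)²) - (1)·((1)·7 - (0)·(1)) + (1)·((1)·(0) - 7·(1)) = 3·(49) - (1)·(7) + (1)·(-7) = 133.
  So p(λ) = λ³ - 17λ² + 89λ - 133.
Step 2 — look for an integer root (rational root theorem: any rational root is an integer divisor of 133). Testing λ = 7:
  p(7) = 343 - 833 + 623 - 133 = 0  ✓
  Dividing out (λ - 7): p(λ) = (λ - 7)(λ² - 10λ + 19).
Step 3 — remaining eigenvalues from the quadratic λ² - 10λ + 19 = 0:
  Δ = 10² - 4·19 = 100 - 76 = 24,  λ = (10 ± √24)/2 = (10 ± 4.899)/2 ≈ 7.4495 or 2.5505.
  Sorted: λ_1 = 7.4495,  λ_2 = 7,  λ_3 = 2.5505  (check: sum = 17 = tr ✓).

Step 4 — unit eigenvector for λ_1 ≈ 7.4495: v spans the null space of (Sigma - λ_1 I), whose rows are
  r_1 = (-4.4495, 1, 1),  r_2 = (1, -0.4495, 0),  r_3 = (1, 0, -0.4495).
  v is orthogonal to every row, so take v ∝ r_1 × r_2 = ((1)·(0) - (1)·(-0.4495), (1)·(1) - (-4.4495)·(0), (-4.4495)·(-0.4495) - (1)·(1)) ≈ (0.4495, 1, 1).
  Let u = (0.4495, 1, 1).
  ||u|| = √((0.4495)² + (1)² + (1)²) = √(2.202) ≈ 1.4839,  v_1 = u/||u|| ≈ (0.3029, 0.6739, 0.6739) (||v_1|| = 1).

λ_1 = 7.4495,  λ_2 = 7,  λ_3 = 2.5505;  v_1 ≈ (0.3029, 0.6739, 0.6739)


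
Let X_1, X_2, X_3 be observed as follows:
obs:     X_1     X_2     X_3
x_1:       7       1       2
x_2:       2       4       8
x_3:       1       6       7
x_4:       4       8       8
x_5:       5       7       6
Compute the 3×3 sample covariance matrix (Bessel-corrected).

Step 1 — column means:
  mean(X_1) = (7 + 2 + 1 + 4 + 5) / 5 = 19/5 = 3.8
  mean(X_2) = (1 + 4 + 6 + 8 + 7) / 5 = 26/5 = 5.2
  mean(X_3) = (2 + 8 + 7 + 8 + 6) / 5 = 31/5 = 6.2

Step 2 — sample covariance S[i,j] = (1/(n-1)) · Σ_k (x_{k,i} - mean_i) · (x_{k,j} - mean_j), with n-1 = 4.
  S[X_1,X_1] = ((3.2)·(3.2) + (-1.8)·(-1.8) + (-2.8)·(-2.8) + (0.2)·(0.2) + (1.2)·(1.2)) / 4 = 22.8/4 = 5.7
  S[X_1,X_2] = ((3.2)·(-4.2) + (-1.8)·(-1.2) + (-2.8)·(0.8) + (0.2)·(2.8) + (1.2)·(1.8)) / 4 = -10.8/4 = -2.7
  S[X_1,X_3] = ((3.2)·(-4.2) + (-1.8)·(1.8) + (-2.8)·(0.8) + (0.2)·(1.8) + (1.2)·(-0.2)) / 4 = -18.8/4 = -4.7
  S[X_2,X_2] = ((-4.2)·(-4.2) + (-1.2)·(-1.2) + (0.8)·(0.8) + (2.8)·(2.8) + (1.8)·(1.8)) / 4 = 30.8/4 = 7.7
  S[X_2,X_3] = ((-4.2)·(-4.2) + (-1.2)·(1.8) + (0.8)·(0.8) + (2.8)·(1.8) + (1.8)·(-0.2)) / 4 = 20.8/4 = 5.2
  S[X_3,X_3] = ((-4.2)·(-4.2) + (1.8)·(1.8) + (0.8)·(0.8) + (1.8)·(1.8) + (-0.2)·(-0.2)) / 4 = 24.8/4 = 6.2

S is symmetric (S[j,i] = S[i,j]). Assembling:

S = [[5.7, -2.7, -4.7],
 [-2.7, 7.7, 5.2],
 [-4.7, 5.2, 6.2]]


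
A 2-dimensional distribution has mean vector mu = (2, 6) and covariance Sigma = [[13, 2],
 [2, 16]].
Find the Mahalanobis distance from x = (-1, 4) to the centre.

Step 1 — centre the observation: (x - mu) = (-3, -2).

Step 2 — invert Sigma. det(Sigma) = 13·16 - (2)² = 204.
  Sigma^{-1} = (1/det) · [[d, -b], [-b, a]] = [[0.0784, -0.0098],
 [-0.0098, 0.0637]].

Step 3 — form the quadratic (x - mu)^T · Sigma^{-1} · (x - mu):
  Sigma^{-1} · (x - mu) = (-0.2157, -0.098).
  (x - mu)^T · [Sigma^{-1} · (x - mu)] = (-3)·(-0.2157) + (-2)·(-0.098) = 0.8431.

Step 4 — take square root: d = √(0.8431) ≈ 0.9182.

d(x, mu) = √(0.8431) ≈ 0.9182


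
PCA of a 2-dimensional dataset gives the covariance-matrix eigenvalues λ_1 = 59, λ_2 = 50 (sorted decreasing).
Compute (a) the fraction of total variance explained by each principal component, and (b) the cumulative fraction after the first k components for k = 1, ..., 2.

Step 1 — total variance = trace(Sigma) = Σ λ_i = 59 + 50 = 109.

Step 2 — fraction explained by component i = λ_i / Σ λ:
  PC1: 59/109 = 0.5413
  PC2: 50/109 = 0.4587

Step 3 — cumulative fraction after k components = (λ_1 + ... + λ_k) / Σ λ:
  k = 1: 59/109 = 0.5413
  k = 2: (59 + 50)/109 = 109/109 = 1

Summary (fraction, with percent):

explained: PC1 0.5413 (54.13%), PC2 0.4587 (45.87%);  cumulative: 0.5413, 1


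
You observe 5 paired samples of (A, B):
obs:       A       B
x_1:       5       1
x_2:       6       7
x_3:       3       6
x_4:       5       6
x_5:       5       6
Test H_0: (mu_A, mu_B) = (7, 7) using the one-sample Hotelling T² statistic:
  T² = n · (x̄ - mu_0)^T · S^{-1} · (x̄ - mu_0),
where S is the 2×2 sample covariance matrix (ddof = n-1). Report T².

Step 1 — sample mean vector:
  mean(A) = (5 + 6 + 3 + 5 + 5) / 5 = 24/5 = 4.8
  mean(B) = (1 + 7 + 6 + 6 + 6) / 5 = 26/5 = 5.2
  x̄ = (4.8, 5.2),  deviation x̄ - mu_0 = (4.8, 5.2) - (7, 7) = (-2.2, -1.8).

Step 2 — sample covariance matrix, S[i,j] = (1/(n-1)) · Σ_k (x_{k,i} - mean_i) · (x_{k,j} - mean_j), divisor n-1 = 4:
  S[A,A] = ((0.2)·(0.2) + (1.2)·(1.2) + (-1.8)·(-1.8) + (0.2)·(0.2) + (0.2)·(0.2)) / 4 = 4.8/4 = 1.2
  S[A,B] = ((0.2)·(-4.2) + (1.2)·(1.8) + (-1.8)·(0.8) + (0.2)·(0.8) + (0.2)·(0.8)) / 4 = 0.2/4 = 0.05
  S[B,B] = ((-4.2)·(-4.2) + (1.8)·(1.8) + (0.8)·(0.8) + (0.8)·(0.8) + (0.8)·(0.8)) / 4 = 22.8/4 = 5.7
  S = [[1.2, 0.05],
 [0.05, 5.7]].

Step 3 — invert S. det(S) = 1.2·5.7 - (0.05)² = 6.8375.
  S^{-1} = (1/det) · [[d, -b], [-b, a]] = [[0.8336, -0.0073],
 [-0.0073, 0.1755]].

Step 4 — quadratic form (x̄ - mu_0)^T · S^{-1} · (x̄ - mu_0):
  S^{-1} · (x̄ - mu_0) = (-1.8208, -0.2998),
  (x̄ - mu_0)^T · [...] = (-2.2)·(-1.8208) + (-1.8)·(-0.2998) = 4.5455.

Step 5 — scale by n: T² = 5 · 4.5455 = 22.7276.

T² ≈ 22.7276


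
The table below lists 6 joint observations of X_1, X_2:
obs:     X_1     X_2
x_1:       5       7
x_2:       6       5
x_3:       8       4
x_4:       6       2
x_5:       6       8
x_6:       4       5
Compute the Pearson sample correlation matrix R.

Step 1 — column means:
  mean(X_1) = (5 + 6 + 8 + 6 + 6 + 4) / 6 = 35/6 = 5.8333
  mean(X_2) = (7 + 5 + 4 + 2 + 8 + 5) / 6 = 31/6 = 5.1667

Step 2 — sample variances and covariances s[i,j] = (1/(n-1)) · Σ_k (x_{k,i} - mean_i) · (x_{k,j} - mean_j), with n-1 = 5:
  s[X_1,X_1] = ((-0.8333)·(-0.8333) + (0.1667)·(0.1667) + (2.1667)·(2.1667) + (0.1667)·(0.1667) + (0.1667)·(0.1667) + (-1.8333)·(-1.8333)) / 5 = 8.8333/5 = 1.7667
  s[X_1,X_2] = ((-0.8333)·(1.8333) + (0.1667)·(-0.1667) + (2.1667)·(-1.1667) + (0.1667)·(-3.1667) + (0.1667)·(2.8333) + (-1.8333)·(-0.1667)) / 5 = -3.8333/5 = -0.7667
  s[X_2,X_2] = ((1.8333)·(1.8333) + (-0.1667)·(-0.1667) + (-1.1667)·(-1.1667) + (-3.1667)·(-3.1667) + (2.8333)·(2.8333) + (-0.1667)·(-0.1667)) / 5 = 22.8333/5 = 4.5667
  Sample standard deviations s_i = √(s[i,i]):
  s(X_1) = √(1.7667) = 1.3292
  s(X_2) = √(4.5667) = 2.137

Step 3 — r_{ij} = s_{ij} / (s_i · s_j):
  r[X_1,X_1] = 1 (diagonal).
  r[X_1,X_2] = -0.7667 / (1.3292 · 2.137) = -0.7667 / 2.8404 = -0.2699
  r[X_2,X_2] = 1 (diagonal).

R is symmetric with unit diagonal. Assembling:

R = [[1, -0.2699],
 [-0.2699, 1]]


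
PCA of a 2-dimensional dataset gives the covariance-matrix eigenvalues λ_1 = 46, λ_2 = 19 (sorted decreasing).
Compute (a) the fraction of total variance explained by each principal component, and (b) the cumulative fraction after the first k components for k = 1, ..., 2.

Step 1 — total variance = trace(Sigma) = Σ λ_i = 46 + 19 = 65.

Step 2 — fraction explained by component i = λ_i / Σ λ:
  PC1: 46/65 = 0.7077
  PC2: 19/65 = 0.2923

Step 3 — cumulative fraction after k components = (λ_1 + ... + λ_k) / Σ λ:
  k = 1: 46/65 = 0.7077
  k = 2: (46 + 19)/65 = 65/65 = 1

Summary (fraction, with percent):

explained: PC1 0.7077 (70.77%), PC2 0.2923 (29.23%);  cumulative: 0.7077, 1


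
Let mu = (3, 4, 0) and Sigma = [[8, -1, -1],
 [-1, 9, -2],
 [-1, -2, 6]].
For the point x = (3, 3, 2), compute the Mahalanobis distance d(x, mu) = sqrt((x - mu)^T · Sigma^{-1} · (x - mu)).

Step 1 — centre the observation: (x - mu) = (0, -1, 2).

Step 2 — invert Sigma (cofactor / det for 3×3, or solve directly):
  Sigma^{-1} = [[0.1312, 0.021, 0.0289],
 [0.021, 0.1234, 0.0446],
 [0.0289, 0.0446, 0.1864]].

Step 3 — form the quadratic (x - mu)^T · Sigma^{-1} · (x - mu):
  Sigma^{-1} · (x - mu) = (0.0367, -0.0341, 0.3281).
  (x - mu)^T · [Sigma^{-1} · (x - mu)] = (0)·(0.0367) + (-1)·(-0.0341) + (2)·(0.3281) = 0.6903.

Step 4 — take square root: d = √(0.6903) ≈ 0.8308.

d(x, mu) = √(0.6903) ≈ 0.8308


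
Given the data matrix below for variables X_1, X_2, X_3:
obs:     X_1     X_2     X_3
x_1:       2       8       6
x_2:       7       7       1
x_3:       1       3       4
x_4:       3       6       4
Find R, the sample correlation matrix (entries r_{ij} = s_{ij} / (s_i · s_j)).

Step 1 — column means:
  mean(X_1) = (2 + 7 + 1 + 3) / 4 = 13/4 = 3.25
  mean(X_2) = (8 + 7 + 3 + 6) / 4 = 24/4 = 6
  mean(X_3) = (6 + 1 + 4 + 4) / 4 = 15/4 = 3.75

Step 2 — sample variances and covariances s[i,j] = (1/(n-1)) · Σ_k (x_{k,i} - mean_i) · (x_{k,j} - mean_j), with n-1 = 3:
  s[X_1,X_1] = ((-1.25)·(-1.25) + (3.75)·(3.75) + (-2.25)·(-2.25) + (-0.25)·(-0.25)) / 3 = 20.75/3 = 6.9167
  s[X_1,X_2] = ((-1.25)·(2) + (3.75)·(1) + (-2.25)·(-3) + (-0.25)·(0)) / 3 = 8/3 = 2.6667
  s[X_1,X_3] = ((-1.25)·(2.25) + (3.75)·(-2.75) + (-2.25)·(0.25) + (-0.25)·(0.25)) / 3 = -13.75/3 = -4.5833
  s[X_2,X_2] = ((2)·(2) + (1)·(1) + (-3)·(-3) + (0)·(0)) / 3 = 14/3 = 4.6667
  s[X_2,X_3] = ((2)·(2.25) + (1)·(-2.75) + (-3)·(0.25) + (0)·(0.25)) / 3 = 1/3 = 0.3333
  s[X_3,X_3] = ((2.25)·(2.25) + (-2.75)·(-2.75) + (0.25)·(0.25) + (0.25)·(0.25)) / 3 = 12.75/3 = 4.25
  Sample standard deviations s_i = √(s[i,i]):
  s(X_1) = √(6.9167) = 2.63
  s(X_2) = √(4.6667) = 2.1602
  s(X_3) = √(4.25) = 2.0616

Step 3 — r_{ij} = s_{ij} / (s_i · s_j):
  r[X_1,X_1] = 1 (diagonal).
  r[X_1,X_2] = 2.6667 / (2.63 · 2.1602) = 2.6667 / 5.6814 = 0.4694
  r[X_1,X_3] = -4.5833 / (2.63 · 2.0616) = -4.5833 / 5.4218 = -0.8454
  r[X_2,X_2] = 1 (diagonal).
  r[X_2,X_3] = 0.3333 / (2.1602 · 2.0616) = 0.3333 / 4.4535 = 0.0748
  r[X_3,X_3] = 1 (diagonal).

R is symmetric with unit diagonal. Assembling:

R = [[1, 0.4694, -0.8454],
 [0.4694, 1, 0.0748],
 [-0.8454, 0.0748, 1]]


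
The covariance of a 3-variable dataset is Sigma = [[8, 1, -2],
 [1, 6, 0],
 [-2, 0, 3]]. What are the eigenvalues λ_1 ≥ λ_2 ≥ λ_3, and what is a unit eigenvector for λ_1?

Step 1 — characteristic polynomial p(λ) = det(λI - Sigma) = λ³ - tr·λ² + c_1·λ - det, where tr = trace, c_1 = sum of the principal 2×2 minors, det = det(Sigma):
  tr = 8 + 6 + 3 = 17,
  c_1 = (8·6 - (1)²) + (8·3 - (-2)²) + (6·3 - (0)²) = 47 + 20 + 18 = 85,
  det = 8·(6·3 - (0)²) - (1)·((1)·3 - (0)·(-2)) + (-2)·((1)·(0) - 6·(-2)) = 8·(18) - (1)·(3) + (-2)·(12) = 117.
  So p(λ) = λ³ - 17λ² + 85λ - 117.
Step 2 — look for an integer root (rational root theorem: any rational root is an integer divisor of 117). Testing λ = 9:
  p(9) = 729 - 1377 + 765 - 117 = 0  ✓
  Dividing out (λ - 9): p(λ) = (λ - 9)(λ² - 8λ + 13).
Step 3 — remaining eigenvalues from the quadratic λ² - 8λ + 13 = 0:
  Δ = 8² - 4·13 = 64 - 52 = 12,  λ = (8 ± √12)/2 = (8 ± 3.4641)/2 ≈ 5.7321 or 2.2679.
  Sorted: λ_1 = 9,  λ_2 = 5.7321,  λ_3 = 2.2679  (check: sum = 17 = tr ✓).

Step 4 — unit eigenvector for λ_1 = 9: v spans the null space of (Sigma - λ_1 I), whose rows are
  r_1 = (-1, 1, -2),  r_2 = (1, -3, 0),  r_3 = (-2, 0, -6).
  v is orthogonal to every row, so take v ∝ r_1 × r_2 = ((1)·(0) - (-2)·(-3), (-2)·(1) - (-1)·(0), (-1)·(-3) - (1)·(1)) = (-6, -2, 2).
  Rescale (divide by 2; multiply by -1 so the first nonzero entry is positive): u = (3, 1, -1).
  ||u|| = √((3)² + (1)² + (-1)²) = √(11) ≈ 3.3166,  v_1 = u/||u|| ≈ (0.9045, 0.3015, -0.3015) (||v_1|| = 1).

λ_1 = 9,  λ_2 = 5.7321,  λ_3 = 2.2679;  v_1 ≈ (0.9045, 0.3015, -0.3015)


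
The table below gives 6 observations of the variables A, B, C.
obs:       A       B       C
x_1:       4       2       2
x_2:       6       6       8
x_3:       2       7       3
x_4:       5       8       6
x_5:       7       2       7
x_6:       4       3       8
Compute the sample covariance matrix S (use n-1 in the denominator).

Step 1 — column means:
  mean(A) = (4 + 6 + 2 + 5 + 7 + 4) / 6 = 28/6 = 4.6667
  mean(B) = (2 + 6 + 7 + 8 + 2 + 3) / 6 = 28/6 = 4.6667
  mean(C) = (2 + 8 + 3 + 6 + 7 + 8) / 6 = 34/6 = 5.6667

Step 2 — sample covariance S[i,j] = (1/(n-1)) · Σ_k (x_{k,i} - mean_i) · (x_{k,j} - mean_j), with n-1 = 5.
  S[A,A] = ((-0.6667)·(-0.6667) + (1.3333)·(1.3333) + (-2.6667)·(-2.6667) + (0.3333)·(0.3333) + (2.3333)·(2.3333) + (-0.6667)·(-0.6667)) / 5 = 15.3333/5 = 3.0667
  S[A,B] = ((-0.6667)·(-2.6667) + (1.3333)·(1.3333) + (-2.6667)·(2.3333) + (0.3333)·(3.3333) + (2.3333)·(-2.6667) + (-0.6667)·(-1.6667)) / 5 = -6.6667/5 = -1.3333
  S[A,C] = ((-0.6667)·(-3.6667) + (1.3333)·(2.3333) + (-2.6667)·(-2.6667) + (0.3333)·(0.3333) + (2.3333)·(1.3333) + (-0.6667)·(2.3333)) / 5 = 14.3333/5 = 2.8667
  S[B,B] = ((-2.6667)·(-2.6667) + (1.3333)·(1.3333) + (2.3333)·(2.3333) + (3.3333)·(3.3333) + (-2.6667)·(-2.6667) + (-1.6667)·(-1.6667)) / 5 = 35.3333/5 = 7.0667
  S[B,C] = ((-2.6667)·(-3.6667) + (1.3333)·(2.3333) + (2.3333)·(-2.6667) + (3.3333)·(0.3333) + (-2.6667)·(1.3333) + (-1.6667)·(2.3333)) / 5 = 0.3333/5 = 0.0667
  S[C,C] = ((-3.6667)·(-3.6667) + (2.3333)·(2.3333) + (-2.6667)·(-2.6667) + (0.3333)·(0.3333) + (1.3333)·(1.3333) + (2.3333)·(2.3333)) / 5 = 33.3333/5 = 6.6667

S is symmetric (S[j,i] = S[i,j]). Assembling:

S = [[3.0667, -1.3333, 2.8667],
 [-1.3333, 7.0667, 0.0667],
 [2.8667, 0.0667, 6.6667]]
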